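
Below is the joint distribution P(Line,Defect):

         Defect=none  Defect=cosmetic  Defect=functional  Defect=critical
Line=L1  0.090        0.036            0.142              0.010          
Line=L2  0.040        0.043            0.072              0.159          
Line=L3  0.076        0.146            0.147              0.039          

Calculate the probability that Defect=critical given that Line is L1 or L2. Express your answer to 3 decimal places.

0.285

P(Line=L1) = 0.090 + 0.036 + 0.142 + 0.010 = 0.278.
P(Line=L2) = 0.040 + 0.043 + 0.072 + 0.159 = 0.314.
P(Line ∈ {L1, L2}) = 0.278 + 0.314 = 0.592; P(Defect=critical, Line ∈ {L1, L2}) = 0.010 + 0.159 = 0.169.
P(Defect=critical | Line ∈ {L1, L2}) = 0.169/0.592 = 0.285.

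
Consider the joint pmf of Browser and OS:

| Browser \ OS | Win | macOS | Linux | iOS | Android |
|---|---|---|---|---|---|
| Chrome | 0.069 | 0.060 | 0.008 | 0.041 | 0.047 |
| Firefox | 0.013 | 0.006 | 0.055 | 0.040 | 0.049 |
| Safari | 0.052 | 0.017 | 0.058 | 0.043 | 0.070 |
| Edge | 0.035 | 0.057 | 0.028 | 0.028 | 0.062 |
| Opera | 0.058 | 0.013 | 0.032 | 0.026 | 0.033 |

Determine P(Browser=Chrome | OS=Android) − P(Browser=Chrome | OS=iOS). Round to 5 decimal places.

-0.05026

P(OS=Android) = 0.047 + 0.049 + 0.070 + 0.062 + 0.033 = 0.261; P(Browser=Chrome | OS=Android) = 0.047/0.261 = 0.180077.
P(OS=iOS) = 0.041 + 0.040 + 0.043 + 0.028 + 0.026 = 0.178; P(Browser=Chrome | OS=iOS) = 0.041/0.178 = 0.230337.
Difference = -0.05026.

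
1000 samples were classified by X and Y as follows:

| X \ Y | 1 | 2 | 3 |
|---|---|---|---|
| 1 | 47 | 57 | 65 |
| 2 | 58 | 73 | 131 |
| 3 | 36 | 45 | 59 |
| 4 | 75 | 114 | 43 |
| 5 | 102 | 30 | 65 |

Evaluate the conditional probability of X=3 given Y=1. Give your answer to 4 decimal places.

0.1132

Total with Y=1: 47 + 58 + 36 + 75 + 102 = 318.
P(X=3 | Y=1) = 36/318 = 0.1132.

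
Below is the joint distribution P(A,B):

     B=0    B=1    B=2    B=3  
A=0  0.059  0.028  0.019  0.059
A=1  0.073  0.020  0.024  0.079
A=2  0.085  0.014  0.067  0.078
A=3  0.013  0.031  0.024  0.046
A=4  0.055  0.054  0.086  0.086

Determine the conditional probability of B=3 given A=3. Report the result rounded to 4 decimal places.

0.4035

P(A=3) = 0.013 + 0.031 + 0.024 + 0.046 = 0.114.
P(B=3 | A=3) = 0.046/0.114 = 0.4035.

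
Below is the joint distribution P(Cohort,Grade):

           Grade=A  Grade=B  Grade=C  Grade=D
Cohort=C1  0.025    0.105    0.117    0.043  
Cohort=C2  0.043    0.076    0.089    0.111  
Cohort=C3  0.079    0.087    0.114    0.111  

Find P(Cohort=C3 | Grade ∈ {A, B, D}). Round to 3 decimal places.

P(Grade=A) = 0.025 + 0.043 + 0.079 = 0.147.
P(Grade=B) = 0.105 + 0.076 + 0.087 = 0.268.
P(Grade=D) = 0.043 + 0.111 + 0.111 = 0.265.
P(Grade ∈ {A, B, D}) = 0.147 + 0.268 + 0.265 = 0.680; P(Cohort=C3, Grade ∈ {A, B, D}) = 0.079 + 0.087 + 0.111 = 0.277.
P(Cohort=C3 | Grade ∈ {A, B, D}) = 0.277/0.680 = 0.407.

0.407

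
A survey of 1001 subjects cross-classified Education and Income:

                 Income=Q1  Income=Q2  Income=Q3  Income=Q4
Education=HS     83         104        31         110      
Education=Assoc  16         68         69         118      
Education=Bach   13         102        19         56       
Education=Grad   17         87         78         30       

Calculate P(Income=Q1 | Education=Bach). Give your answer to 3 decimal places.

0.068

Total with Education=Bach: 13 + 102 + 19 + 56 = 190.
P(Income=Q1 | Education=Bach) = 13/190 = 0.068.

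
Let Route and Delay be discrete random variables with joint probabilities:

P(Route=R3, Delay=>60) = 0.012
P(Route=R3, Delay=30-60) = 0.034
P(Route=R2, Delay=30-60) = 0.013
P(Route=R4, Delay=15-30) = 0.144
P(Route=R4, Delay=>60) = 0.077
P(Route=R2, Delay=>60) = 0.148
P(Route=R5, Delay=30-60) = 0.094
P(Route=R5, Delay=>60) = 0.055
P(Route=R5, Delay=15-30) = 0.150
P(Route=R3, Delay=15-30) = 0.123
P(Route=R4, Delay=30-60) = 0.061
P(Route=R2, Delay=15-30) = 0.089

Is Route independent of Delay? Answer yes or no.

no

P(Route=R2) = 0.250 and P(Delay=>60) = 0.292, so their product is 0.07300, but P(Route=R2, Delay=>60) = 0.148. Since these differ, Route and Delay are not independent.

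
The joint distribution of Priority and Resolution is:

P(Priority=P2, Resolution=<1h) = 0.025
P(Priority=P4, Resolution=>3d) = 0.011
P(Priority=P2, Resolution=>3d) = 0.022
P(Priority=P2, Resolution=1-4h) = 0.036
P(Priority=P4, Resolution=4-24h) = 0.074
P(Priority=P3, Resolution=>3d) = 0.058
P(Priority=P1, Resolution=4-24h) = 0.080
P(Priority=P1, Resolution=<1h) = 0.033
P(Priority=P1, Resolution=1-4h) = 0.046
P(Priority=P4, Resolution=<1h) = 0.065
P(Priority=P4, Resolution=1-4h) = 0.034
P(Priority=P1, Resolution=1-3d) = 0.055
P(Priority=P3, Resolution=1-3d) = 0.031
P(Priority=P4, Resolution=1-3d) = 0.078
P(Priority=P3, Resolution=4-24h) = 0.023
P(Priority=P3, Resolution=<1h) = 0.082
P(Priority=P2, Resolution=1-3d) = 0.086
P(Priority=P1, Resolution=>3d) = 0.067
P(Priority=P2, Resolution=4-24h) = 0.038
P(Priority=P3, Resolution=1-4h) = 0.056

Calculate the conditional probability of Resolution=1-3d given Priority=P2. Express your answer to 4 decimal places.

0.4155

P(Priority=P2) = 0.025 + 0.036 + 0.038 + 0.086 + 0.022 = 0.207.
P(Resolution=1-3d | Priority=P2) = 0.086/0.207 = 0.4155.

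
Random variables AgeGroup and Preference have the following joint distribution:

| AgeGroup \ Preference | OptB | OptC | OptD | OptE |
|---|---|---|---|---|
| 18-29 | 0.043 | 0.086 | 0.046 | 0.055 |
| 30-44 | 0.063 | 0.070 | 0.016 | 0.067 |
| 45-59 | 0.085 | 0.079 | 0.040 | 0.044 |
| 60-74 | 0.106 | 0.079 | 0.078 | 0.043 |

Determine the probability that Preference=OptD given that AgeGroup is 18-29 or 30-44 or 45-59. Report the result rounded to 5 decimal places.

P(AgeGroup=18-29) = 0.043 + 0.086 + 0.046 + 0.055 = 0.230.
P(AgeGroup=30-44) = 0.063 + 0.070 + 0.016 + 0.067 = 0.216.
P(AgeGroup=45-59) = 0.085 + 0.079 + 0.040 + 0.044 = 0.248.
P(AgeGroup ∈ {18-29, 30-44, 45-59}) = 0.230 + 0.216 + 0.248 = 0.694; P(Preference=OptD, AgeGroup ∈ {18-29, 30-44, 45-59}) = 0.046 + 0.016 + 0.040 = 0.102.
P(Preference=OptD | AgeGroup ∈ {18-29, 30-44, 45-59}) = 0.102/0.694 = 0.14697.

0.14697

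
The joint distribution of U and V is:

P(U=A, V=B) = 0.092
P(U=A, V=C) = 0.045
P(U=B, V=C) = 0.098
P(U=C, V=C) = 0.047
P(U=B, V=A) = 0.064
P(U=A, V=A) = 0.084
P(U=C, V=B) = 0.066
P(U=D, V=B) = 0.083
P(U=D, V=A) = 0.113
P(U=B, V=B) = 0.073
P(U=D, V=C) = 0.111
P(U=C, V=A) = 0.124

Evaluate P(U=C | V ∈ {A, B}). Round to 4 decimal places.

P(V=A) = 0.084 + 0.064 + 0.124 + 0.113 = 0.385.
P(V=B) = 0.092 + 0.073 + 0.066 + 0.083 = 0.314.
P(V ∈ {A, B}) = 0.385 + 0.314 = 0.699; P(U=C, V ∈ {A, B}) = 0.124 + 0.066 = 0.190.
P(U=C | V ∈ {A, B}) = 0.190/0.699 = 0.2718.

0.2718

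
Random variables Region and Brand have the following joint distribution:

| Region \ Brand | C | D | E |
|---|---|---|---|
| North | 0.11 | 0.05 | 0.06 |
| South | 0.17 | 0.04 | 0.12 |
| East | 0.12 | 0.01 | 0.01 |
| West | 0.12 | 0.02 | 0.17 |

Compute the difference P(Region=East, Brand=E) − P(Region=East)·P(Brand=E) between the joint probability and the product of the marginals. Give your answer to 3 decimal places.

P(Region=East) = 0.12 + 0.01 + 0.01 = 0.14.
P(Brand=E) = 0.06 + 0.12 + 0.01 + 0.17 = 0.36.
P(Region=East, Brand=E) − P(Region=East)P(Brand=E) = 0.01 − 0.14×0.36 = -0.040.

-0.040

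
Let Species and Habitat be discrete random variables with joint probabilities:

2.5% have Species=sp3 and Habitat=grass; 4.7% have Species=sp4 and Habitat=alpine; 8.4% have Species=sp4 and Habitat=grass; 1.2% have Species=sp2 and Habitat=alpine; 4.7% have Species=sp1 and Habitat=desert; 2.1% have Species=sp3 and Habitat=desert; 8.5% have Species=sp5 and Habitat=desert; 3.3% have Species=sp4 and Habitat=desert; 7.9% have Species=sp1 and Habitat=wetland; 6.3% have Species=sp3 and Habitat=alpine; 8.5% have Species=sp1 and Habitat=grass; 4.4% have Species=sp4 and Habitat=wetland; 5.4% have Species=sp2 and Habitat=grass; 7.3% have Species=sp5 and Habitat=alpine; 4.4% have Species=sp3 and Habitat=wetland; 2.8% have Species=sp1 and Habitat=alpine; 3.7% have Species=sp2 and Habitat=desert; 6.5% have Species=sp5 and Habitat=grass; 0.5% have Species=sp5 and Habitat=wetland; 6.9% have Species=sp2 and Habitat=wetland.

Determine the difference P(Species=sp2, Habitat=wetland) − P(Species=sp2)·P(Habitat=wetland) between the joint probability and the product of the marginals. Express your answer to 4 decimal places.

0.0275

P(Species=sp2) = 0.054 + 0.069 + 0.037 + 0.012 = 0.172.
P(Habitat=wetland) = 0.079 + 0.069 + 0.044 + 0.044 + 0.005 = 0.241.
P(Species=sp2, Habitat=wetland) − P(Species=sp2)P(Habitat=wetland) = 0.069 − 0.172×0.241 = 0.0275.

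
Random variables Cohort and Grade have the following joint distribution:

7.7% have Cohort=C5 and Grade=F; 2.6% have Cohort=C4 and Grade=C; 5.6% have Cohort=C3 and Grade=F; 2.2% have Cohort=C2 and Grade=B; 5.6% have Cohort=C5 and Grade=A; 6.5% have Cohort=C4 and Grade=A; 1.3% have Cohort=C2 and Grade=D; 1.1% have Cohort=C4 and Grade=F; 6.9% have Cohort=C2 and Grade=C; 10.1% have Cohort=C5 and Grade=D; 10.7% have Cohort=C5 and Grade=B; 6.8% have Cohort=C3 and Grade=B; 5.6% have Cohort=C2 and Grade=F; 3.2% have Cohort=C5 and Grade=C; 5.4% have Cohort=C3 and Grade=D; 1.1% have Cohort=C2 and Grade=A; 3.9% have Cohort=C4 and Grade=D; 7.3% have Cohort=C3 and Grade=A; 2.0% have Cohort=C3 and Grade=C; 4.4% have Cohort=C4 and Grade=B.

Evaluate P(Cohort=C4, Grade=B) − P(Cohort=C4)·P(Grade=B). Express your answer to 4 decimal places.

-0.0006

P(Cohort=C4) = 0.065 + 0.044 + 0.026 + 0.039 + 0.011 = 0.185.
P(Grade=B) = 0.022 + 0.068 + 0.044 + 0.107 = 0.241.
P(Cohort=C4, Grade=B) − P(Cohort=C4)P(Grade=B) = 0.044 − 0.185×0.241 = -0.0006.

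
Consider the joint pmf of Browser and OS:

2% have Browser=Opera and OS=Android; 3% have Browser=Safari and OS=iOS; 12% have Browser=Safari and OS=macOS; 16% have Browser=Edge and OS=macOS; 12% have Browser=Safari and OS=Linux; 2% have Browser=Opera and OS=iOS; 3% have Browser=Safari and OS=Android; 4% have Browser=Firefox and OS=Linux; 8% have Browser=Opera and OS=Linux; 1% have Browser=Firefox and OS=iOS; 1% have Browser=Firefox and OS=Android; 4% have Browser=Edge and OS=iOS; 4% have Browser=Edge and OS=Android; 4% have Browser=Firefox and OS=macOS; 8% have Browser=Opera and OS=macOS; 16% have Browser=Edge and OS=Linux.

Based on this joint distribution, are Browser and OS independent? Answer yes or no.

Every cell satisfies P(Browser,OS) = P(Browser)·P(OS). For instance P(Browser=Opera) = 0.20, P(OS=iOS) = 0.10, and 0.20×0.10 = 0.02 matches the joint entry. So Browser and OS are independent.

yes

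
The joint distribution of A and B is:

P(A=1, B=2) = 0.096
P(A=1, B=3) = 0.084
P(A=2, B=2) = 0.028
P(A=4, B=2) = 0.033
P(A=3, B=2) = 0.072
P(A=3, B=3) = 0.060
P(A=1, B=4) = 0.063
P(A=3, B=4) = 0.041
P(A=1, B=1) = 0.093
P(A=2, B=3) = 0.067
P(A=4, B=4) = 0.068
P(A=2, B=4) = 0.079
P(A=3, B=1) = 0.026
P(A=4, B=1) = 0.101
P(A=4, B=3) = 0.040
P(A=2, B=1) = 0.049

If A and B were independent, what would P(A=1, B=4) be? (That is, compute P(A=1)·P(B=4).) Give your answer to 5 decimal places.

0.08434

P(A=1) = 0.093 + 0.096 + 0.084 + 0.063 = 0.336.
P(B=4) = 0.063 + 0.079 + 0.041 + 0.068 = 0.251.
Product: 0.336 × 0.251 = 0.08434.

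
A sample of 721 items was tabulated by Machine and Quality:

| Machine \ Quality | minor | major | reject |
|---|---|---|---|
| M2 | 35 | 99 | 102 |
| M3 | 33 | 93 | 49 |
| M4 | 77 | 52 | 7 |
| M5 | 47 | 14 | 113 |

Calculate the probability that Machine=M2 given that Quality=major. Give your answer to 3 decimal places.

0.384

Total with Quality=major: 99 + 93 + 52 + 14 = 258.
P(Machine=M2 | Quality=major) = 99/258 = 0.384.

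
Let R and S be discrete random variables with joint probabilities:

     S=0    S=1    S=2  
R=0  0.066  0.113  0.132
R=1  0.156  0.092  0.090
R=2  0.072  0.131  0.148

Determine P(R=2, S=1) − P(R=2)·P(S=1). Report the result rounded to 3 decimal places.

P(R=2) = 0.072 + 0.131 + 0.148 = 0.351.
P(S=1) = 0.113 + 0.092 + 0.131 = 0.336.
P(R=2, S=1) − P(R=2)P(S=1) = 0.131 − 0.351×0.336 = 0.013.

0.013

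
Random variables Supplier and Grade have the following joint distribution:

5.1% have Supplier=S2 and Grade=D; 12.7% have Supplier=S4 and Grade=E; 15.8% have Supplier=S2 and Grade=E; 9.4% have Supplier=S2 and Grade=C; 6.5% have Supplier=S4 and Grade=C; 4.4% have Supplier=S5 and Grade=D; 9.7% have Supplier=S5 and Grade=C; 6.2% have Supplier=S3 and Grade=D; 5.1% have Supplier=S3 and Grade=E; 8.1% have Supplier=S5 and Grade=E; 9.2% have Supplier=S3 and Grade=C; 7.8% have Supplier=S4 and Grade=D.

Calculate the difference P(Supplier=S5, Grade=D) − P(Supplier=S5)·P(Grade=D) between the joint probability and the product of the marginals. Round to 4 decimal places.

P(Supplier=S5) = 0.097 + 0.044 + 0.081 = 0.222.
P(Grade=D) = 0.051 + 0.062 + 0.078 + 0.044 = 0.235.
P(Supplier=S5, Grade=D) − P(Supplier=S5)P(Grade=D) = 0.044 − 0.222×0.235 = -0.0082.

-0.0082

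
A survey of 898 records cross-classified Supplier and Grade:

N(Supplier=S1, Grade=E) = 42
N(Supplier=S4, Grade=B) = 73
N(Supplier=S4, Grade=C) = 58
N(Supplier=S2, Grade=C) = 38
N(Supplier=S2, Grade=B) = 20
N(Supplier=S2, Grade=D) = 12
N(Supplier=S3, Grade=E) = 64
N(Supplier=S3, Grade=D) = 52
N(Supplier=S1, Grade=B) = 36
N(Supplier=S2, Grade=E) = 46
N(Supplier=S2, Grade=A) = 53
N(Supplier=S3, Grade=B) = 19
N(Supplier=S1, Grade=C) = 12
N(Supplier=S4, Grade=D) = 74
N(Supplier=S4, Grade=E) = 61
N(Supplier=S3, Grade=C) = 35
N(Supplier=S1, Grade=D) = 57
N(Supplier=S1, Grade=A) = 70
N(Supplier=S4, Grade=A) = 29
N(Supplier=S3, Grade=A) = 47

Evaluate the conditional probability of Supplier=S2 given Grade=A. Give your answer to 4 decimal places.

0.2663

Total with Grade=A: 70 + 53 + 47 + 29 = 199.
P(Supplier=S2 | Grade=A) = 53/199 = 0.2663.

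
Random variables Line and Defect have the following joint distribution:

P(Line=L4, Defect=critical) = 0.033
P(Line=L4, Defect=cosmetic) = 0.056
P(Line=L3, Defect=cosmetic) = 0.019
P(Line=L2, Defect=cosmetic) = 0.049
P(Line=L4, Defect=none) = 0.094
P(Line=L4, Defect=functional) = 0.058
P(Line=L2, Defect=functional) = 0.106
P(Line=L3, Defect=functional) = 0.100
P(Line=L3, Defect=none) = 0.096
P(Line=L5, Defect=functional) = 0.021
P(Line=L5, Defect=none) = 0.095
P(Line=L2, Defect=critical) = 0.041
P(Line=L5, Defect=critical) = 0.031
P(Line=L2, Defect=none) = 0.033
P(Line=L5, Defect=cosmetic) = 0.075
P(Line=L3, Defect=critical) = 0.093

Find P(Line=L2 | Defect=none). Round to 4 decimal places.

P(Defect=none) = 0.033 + 0.096 + 0.094 + 0.095 = 0.318.
P(Line=L2 | Defect=none) = 0.033/0.318 = 0.1038.

0.1038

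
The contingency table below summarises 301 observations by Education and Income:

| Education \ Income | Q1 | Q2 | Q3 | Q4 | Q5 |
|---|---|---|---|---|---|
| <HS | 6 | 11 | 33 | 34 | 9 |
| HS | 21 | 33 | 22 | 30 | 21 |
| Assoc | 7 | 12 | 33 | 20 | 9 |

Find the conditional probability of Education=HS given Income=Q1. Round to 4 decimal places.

Total with Income=Q1: 6 + 21 + 7 = 34.
P(Education=HS | Income=Q1) = 21/34 = 0.6176.

0.6176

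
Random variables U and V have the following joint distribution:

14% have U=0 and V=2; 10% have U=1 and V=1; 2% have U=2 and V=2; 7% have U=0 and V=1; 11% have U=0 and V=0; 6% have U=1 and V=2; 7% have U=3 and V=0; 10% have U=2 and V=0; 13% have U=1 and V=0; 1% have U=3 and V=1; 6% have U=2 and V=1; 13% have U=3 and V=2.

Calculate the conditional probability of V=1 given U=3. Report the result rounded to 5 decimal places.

P(U=3) = 0.07 + 0.01 + 0.13 = 0.21.
P(V=1 | U=3) = 0.01/0.21 = 0.04762.

0.04762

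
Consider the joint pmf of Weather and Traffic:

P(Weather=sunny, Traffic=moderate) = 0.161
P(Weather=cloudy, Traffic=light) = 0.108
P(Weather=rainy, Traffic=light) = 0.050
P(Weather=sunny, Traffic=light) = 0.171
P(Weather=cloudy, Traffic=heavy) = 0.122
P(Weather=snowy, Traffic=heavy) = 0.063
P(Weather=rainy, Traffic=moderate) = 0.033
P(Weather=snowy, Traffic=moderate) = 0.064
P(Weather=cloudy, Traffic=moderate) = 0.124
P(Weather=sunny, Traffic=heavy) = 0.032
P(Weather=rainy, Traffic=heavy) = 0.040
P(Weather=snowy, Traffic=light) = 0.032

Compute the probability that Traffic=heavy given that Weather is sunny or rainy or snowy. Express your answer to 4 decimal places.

0.2090

P(Weather=sunny) = 0.171 + 0.161 + 0.032 = 0.364.
P(Weather=rainy) = 0.050 + 0.033 + 0.040 = 0.123.
P(Weather=snowy) = 0.032 + 0.064 + 0.063 = 0.159.
P(Weather ∈ {sunny, rainy, snowy}) = 0.364 + 0.123 + 0.159 = 0.646; P(Traffic=heavy, Weather ∈ {sunny, rainy, snowy}) = 0.032 + 0.040 + 0.063 = 0.135.
P(Traffic=heavy | Weather ∈ {sunny, rainy, snowy}) = 0.135/0.646 = 0.2090.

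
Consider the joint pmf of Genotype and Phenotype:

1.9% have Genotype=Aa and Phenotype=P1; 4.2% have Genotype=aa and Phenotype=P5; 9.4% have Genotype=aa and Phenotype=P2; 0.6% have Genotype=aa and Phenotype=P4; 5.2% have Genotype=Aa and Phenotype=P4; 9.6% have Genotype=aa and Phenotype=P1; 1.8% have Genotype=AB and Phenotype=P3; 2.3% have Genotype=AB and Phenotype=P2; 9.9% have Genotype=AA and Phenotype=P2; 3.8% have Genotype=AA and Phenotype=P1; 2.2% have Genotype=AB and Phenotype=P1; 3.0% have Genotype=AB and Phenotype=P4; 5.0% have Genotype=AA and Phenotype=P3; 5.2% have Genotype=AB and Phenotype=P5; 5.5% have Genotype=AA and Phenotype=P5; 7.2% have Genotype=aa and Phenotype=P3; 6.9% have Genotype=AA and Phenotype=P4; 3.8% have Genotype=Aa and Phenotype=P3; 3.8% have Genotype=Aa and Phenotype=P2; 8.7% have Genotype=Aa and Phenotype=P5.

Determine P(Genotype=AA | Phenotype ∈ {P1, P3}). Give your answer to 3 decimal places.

P(Phenotype=P1) = 0.038 + 0.019 + 0.096 + 0.022 = 0.175.
P(Phenotype=P3) = 0.050 + 0.038 + 0.072 + 0.018 = 0.178.
P(Phenotype ∈ {P1, P3}) = 0.175 + 0.178 = 0.353; P(Genotype=AA, Phenotype ∈ {P1, P3}) = 0.038 + 0.050 = 0.088.
P(Genotype=AA | Phenotype ∈ {P1, P3}) = 0.088/0.353 = 0.249.

0.249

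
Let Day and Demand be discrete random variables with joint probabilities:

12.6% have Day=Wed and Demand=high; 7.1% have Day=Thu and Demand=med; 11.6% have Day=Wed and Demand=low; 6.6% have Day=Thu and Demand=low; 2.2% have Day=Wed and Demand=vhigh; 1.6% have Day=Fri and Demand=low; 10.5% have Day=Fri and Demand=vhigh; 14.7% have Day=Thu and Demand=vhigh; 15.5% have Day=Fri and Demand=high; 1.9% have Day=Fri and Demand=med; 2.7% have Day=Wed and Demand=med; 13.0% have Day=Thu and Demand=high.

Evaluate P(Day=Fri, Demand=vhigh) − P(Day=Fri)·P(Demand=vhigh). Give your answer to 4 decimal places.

0.0242

P(Day=Fri) = 0.016 + 0.019 + 0.155 + 0.105 = 0.295.
P(Demand=vhigh) = 0.022 + 0.147 + 0.105 = 0.274.
P(Day=Fri, Demand=vhigh) − P(Day=Fri)P(Demand=vhigh) = 0.105 − 0.295×0.274 = 0.0242.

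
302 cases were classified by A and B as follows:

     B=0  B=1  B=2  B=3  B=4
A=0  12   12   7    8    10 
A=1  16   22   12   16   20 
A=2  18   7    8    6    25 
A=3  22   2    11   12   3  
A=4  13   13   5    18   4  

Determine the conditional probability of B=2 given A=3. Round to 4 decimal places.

0.2200

Total with A=3: 22 + 2 + 11 + 12 + 3 = 50.
P(B=2 | A=3) = 11/50 = 0.2200.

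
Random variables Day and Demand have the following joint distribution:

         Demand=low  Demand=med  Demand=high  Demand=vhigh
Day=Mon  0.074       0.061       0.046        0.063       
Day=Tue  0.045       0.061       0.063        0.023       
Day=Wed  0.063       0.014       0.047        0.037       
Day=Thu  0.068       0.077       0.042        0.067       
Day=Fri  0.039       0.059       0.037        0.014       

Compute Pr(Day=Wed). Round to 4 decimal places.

0.1610

P(Day=Wed) = 0.063 + 0.014 + 0.047 + 0.037 = 0.161.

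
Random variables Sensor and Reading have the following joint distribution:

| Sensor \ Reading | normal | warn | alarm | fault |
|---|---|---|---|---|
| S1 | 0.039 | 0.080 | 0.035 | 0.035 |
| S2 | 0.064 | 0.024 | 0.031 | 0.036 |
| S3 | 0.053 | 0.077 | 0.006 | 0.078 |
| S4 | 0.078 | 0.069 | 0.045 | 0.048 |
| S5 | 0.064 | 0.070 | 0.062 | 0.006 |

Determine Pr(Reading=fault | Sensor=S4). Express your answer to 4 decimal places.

P(Sensor=S4) = 0.078 + 0.069 + 0.045 + 0.048 = 0.240.
P(Reading=fault | Sensor=S4) = 0.048/0.240 = 0.2000.

0.2000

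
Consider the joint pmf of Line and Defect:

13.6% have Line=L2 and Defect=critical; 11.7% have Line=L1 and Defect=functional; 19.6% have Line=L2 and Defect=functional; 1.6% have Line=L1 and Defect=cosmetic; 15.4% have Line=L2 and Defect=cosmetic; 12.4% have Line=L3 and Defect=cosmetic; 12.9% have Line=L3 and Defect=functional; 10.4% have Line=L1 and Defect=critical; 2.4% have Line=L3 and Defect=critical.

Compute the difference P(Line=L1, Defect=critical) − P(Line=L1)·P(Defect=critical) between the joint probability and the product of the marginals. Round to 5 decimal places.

0.04143

P(Line=L1) = 0.016 + 0.117 + 0.104 = 0.237.
P(Defect=critical) = 0.104 + 0.136 + 0.024 = 0.264.
P(Line=L1, Defect=critical) − P(Line=L1)P(Defect=critical) = 0.104 − 0.237×0.264 = 0.04143.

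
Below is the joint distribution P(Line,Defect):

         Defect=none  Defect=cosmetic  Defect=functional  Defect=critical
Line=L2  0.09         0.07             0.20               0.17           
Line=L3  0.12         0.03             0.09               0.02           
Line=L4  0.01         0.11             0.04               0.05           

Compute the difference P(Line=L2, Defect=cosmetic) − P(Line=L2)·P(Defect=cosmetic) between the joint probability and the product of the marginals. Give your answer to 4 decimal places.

-0.0413

P(Line=L2) = 0.09 + 0.07 + 0.20 + 0.17 = 0.53.
P(Defect=cosmetic) = 0.07 + 0.03 + 0.11 = 0.21.
P(Line=L2, Defect=cosmetic) − P(Line=L2)P(Defect=cosmetic) = 0.07 − 0.53×0.21 = -0.0413.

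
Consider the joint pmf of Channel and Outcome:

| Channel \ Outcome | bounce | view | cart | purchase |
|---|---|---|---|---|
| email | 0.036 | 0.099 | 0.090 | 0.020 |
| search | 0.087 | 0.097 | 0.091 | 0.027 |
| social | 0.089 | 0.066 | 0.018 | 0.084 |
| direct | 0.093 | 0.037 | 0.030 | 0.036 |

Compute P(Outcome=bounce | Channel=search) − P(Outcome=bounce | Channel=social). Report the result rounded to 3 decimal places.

-0.058

P(Channel=search) = 0.087 + 0.097 + 0.091 + 0.027 = 0.302; P(Outcome=bounce | Channel=search) = 0.087/0.302 = 0.2881.
P(Channel=social) = 0.089 + 0.066 + 0.018 + 0.084 = 0.257; P(Outcome=bounce | Channel=social) = 0.089/0.257 = 0.3463.
Difference = -0.058.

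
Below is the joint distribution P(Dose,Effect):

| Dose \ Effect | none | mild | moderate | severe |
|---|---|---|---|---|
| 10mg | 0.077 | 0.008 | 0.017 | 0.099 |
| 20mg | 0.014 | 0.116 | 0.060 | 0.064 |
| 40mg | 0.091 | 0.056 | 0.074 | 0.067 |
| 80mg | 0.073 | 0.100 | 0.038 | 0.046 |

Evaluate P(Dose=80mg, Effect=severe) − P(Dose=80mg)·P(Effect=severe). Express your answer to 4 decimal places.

-0.0249

P(Dose=80mg) = 0.073 + 0.100 + 0.038 + 0.046 = 0.257.
P(Effect=severe) = 0.099 + 0.064 + 0.067 + 0.046 = 0.276.
P(Dose=80mg, Effect=severe) − P(Dose=80mg)P(Effect=severe) = 0.046 − 0.257×0.276 = -0.0249.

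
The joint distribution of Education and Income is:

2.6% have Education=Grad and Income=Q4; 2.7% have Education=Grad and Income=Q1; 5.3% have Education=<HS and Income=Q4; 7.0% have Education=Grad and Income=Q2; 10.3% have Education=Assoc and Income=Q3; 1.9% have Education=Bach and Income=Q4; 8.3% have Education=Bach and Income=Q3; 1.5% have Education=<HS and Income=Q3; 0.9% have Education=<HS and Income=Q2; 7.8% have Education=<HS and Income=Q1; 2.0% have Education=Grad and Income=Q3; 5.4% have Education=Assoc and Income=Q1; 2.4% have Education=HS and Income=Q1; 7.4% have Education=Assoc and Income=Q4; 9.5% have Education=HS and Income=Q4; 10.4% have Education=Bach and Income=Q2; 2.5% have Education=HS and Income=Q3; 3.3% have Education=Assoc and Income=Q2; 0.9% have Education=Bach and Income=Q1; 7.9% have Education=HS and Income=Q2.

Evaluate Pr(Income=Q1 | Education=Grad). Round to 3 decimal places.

P(Education=Grad) = 0.027 + 0.070 + 0.020 + 0.026 = 0.143.
P(Income=Q1 | Education=Grad) = 0.027/0.143 = 0.189.

0.189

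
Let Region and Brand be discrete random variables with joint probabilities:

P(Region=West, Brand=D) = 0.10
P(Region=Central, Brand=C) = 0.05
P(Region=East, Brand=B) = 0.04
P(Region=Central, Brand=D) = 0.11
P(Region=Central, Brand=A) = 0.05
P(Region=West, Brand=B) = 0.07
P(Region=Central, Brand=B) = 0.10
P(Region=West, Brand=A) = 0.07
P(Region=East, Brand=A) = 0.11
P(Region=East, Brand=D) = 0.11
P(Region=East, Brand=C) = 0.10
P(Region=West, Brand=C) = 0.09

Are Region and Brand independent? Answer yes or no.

P(Region=East) = 0.36 and P(Brand=B) = 0.21, so their product is 0.0756, but P(Region=East, Brand=B) = 0.04. Since these differ, Region and Brand are not independent.

no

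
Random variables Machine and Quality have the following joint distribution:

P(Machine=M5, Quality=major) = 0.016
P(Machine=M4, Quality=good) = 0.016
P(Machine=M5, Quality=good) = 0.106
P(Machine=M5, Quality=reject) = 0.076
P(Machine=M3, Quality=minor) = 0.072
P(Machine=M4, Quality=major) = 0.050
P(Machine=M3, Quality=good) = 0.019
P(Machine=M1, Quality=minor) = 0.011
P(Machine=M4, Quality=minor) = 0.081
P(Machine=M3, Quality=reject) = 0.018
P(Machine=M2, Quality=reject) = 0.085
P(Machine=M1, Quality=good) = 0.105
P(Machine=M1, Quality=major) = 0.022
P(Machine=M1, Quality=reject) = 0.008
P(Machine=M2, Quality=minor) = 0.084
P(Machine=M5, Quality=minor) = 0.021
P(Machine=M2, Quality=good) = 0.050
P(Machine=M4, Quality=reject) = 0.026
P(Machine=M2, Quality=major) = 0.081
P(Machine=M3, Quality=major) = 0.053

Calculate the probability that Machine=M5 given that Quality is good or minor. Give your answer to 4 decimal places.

0.2248

P(Quality=good) = 0.105 + 0.050 + 0.019 + 0.016 + 0.106 = 0.296.
P(Quality=minor) = 0.011 + 0.084 + 0.072 + 0.081 + 0.021 = 0.269.
P(Quality ∈ {good, minor}) = 0.296 + 0.269 = 0.565; P(Machine=M5, Quality ∈ {good, minor}) = 0.106 + 0.021 = 0.127.
P(Machine=M5 | Quality ∈ {good, minor}) = 0.127/0.565 = 0.2248.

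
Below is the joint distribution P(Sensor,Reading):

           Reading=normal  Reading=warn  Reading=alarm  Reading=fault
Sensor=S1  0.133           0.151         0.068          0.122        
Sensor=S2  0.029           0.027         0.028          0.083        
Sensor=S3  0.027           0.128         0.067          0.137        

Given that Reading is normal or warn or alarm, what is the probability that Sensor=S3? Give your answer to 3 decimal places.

0.337

P(Reading=normal) = 0.133 + 0.029 + 0.027 = 0.189.
P(Reading=warn) = 0.151 + 0.027 + 0.128 = 0.306.
P(Reading=alarm) = 0.068 + 0.028 + 0.067 = 0.163.
P(Reading ∈ {normal, warn, alarm}) = 0.189 + 0.306 + 0.163 = 0.658; P(Sensor=S3, Reading ∈ {normal, warn, alarm}) = 0.027 + 0.128 + 0.067 = 0.222.
P(Sensor=S3 | Reading ∈ {normal, warn, alarm}) = 0.222/0.658 = 0.337.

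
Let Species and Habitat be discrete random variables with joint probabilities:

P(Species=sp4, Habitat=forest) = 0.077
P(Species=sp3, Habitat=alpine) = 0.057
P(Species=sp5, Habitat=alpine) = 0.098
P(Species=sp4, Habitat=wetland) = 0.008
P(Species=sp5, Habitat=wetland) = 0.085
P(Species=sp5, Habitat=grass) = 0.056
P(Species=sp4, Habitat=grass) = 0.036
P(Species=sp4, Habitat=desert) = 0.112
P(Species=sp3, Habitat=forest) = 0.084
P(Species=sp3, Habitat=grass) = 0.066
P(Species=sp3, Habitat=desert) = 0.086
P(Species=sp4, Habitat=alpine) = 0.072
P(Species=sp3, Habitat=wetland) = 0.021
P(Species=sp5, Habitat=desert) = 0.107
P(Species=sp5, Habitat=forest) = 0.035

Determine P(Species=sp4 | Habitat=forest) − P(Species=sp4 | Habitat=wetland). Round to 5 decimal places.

P(Habitat=forest) = 0.084 + 0.077 + 0.035 = 0.196; P(Species=sp4 | Habitat=forest) = 0.077/0.196 = 0.392857.
P(Habitat=wetland) = 0.021 + 0.008 + 0.085 = 0.114; P(Species=sp4 | Habitat=wetland) = 0.008/0.114 = 0.070175.
Difference = 0.32268.

0.32268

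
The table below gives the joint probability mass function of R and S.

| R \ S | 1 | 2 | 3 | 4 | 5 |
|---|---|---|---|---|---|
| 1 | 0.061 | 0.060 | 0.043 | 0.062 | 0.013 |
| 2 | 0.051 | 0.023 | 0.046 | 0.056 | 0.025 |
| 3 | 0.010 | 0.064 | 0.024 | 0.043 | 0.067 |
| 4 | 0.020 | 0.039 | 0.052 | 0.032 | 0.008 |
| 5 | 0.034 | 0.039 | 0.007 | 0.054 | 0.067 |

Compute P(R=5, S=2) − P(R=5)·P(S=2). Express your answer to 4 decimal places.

P(R=5) = 0.034 + 0.039 + 0.007 + 0.054 + 0.067 = 0.201.
P(S=2) = 0.060 + 0.023 + 0.064 + 0.039 + 0.039 = 0.225.
P(R=5, S=2) − P(R=5)P(S=2) = 0.039 − 0.201×0.225 = -0.0062.

-0.0062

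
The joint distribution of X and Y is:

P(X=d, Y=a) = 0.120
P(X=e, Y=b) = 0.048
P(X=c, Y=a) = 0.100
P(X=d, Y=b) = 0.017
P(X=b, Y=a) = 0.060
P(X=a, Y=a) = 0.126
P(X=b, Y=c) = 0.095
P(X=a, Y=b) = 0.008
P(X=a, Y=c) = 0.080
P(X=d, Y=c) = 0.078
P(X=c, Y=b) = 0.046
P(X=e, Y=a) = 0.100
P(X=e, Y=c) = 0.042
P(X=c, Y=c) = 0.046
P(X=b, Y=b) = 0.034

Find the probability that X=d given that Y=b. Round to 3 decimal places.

P(Y=b) = 0.008 + 0.034 + 0.046 + 0.017 + 0.048 = 0.153.
P(X=d | Y=b) = 0.017/0.153 = 0.111.

0.111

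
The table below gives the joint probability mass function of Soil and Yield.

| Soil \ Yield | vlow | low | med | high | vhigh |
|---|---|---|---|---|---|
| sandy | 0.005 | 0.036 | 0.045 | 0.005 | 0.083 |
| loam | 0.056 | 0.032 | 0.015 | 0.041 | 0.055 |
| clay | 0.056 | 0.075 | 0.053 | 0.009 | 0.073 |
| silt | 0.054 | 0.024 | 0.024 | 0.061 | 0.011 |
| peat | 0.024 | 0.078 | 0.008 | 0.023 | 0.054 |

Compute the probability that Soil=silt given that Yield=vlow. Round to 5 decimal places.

0.27692

P(Yield=vlow) = 0.005 + 0.056 + 0.056 + 0.054 + 0.024 = 0.195.
P(Soil=silt | Yield=vlow) = 0.054/0.195 = 0.27692.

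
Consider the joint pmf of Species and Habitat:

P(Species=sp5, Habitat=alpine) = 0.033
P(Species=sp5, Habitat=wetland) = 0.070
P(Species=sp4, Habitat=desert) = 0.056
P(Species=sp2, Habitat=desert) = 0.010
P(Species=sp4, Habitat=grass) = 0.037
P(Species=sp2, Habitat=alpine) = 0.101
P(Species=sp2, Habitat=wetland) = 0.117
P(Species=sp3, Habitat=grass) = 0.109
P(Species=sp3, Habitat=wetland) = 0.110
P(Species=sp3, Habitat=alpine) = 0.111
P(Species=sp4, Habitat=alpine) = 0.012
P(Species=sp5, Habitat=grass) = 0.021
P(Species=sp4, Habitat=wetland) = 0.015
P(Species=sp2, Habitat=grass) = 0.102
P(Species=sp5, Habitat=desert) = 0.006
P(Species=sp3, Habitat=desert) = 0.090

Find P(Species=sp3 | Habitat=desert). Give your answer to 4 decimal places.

P(Habitat=desert) = 0.010 + 0.090 + 0.056 + 0.006 = 0.162.
P(Species=sp3 | Habitat=desert) = 0.090/0.162 = 0.5556.

0.5556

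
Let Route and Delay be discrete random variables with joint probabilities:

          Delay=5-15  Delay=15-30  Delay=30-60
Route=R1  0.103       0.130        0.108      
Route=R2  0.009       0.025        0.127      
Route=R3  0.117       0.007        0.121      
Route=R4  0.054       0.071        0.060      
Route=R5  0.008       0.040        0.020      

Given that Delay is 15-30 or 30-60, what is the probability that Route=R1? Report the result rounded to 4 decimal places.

0.3357

P(Delay=15-30) = 0.130 + 0.025 + 0.007 + 0.071 + 0.040 = 0.273.
P(Delay=30-60) = 0.108 + 0.127 + 0.121 + 0.060 + 0.020 = 0.436.
P(Delay ∈ {15-30, 30-60}) = 0.273 + 0.436 = 0.709; P(Route=R1, Delay ∈ {15-30, 30-60}) = 0.130 + 0.108 = 0.238.
P(Route=R1 | Delay ∈ {15-30, 30-60}) = 0.238/0.709 = 0.3357.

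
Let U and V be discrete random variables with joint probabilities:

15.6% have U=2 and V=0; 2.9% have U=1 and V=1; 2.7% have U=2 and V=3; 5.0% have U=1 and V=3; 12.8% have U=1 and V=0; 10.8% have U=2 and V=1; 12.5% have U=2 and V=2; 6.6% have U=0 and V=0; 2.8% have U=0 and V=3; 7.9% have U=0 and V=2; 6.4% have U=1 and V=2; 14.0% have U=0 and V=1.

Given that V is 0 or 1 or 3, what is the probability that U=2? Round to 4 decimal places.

P(V=0) = 0.066 + 0.128 + 0.156 = 0.350.
P(V=1) = 0.140 + 0.029 + 0.108 = 0.277.
P(V=3) = 0.028 + 0.050 + 0.027 = 0.105.
P(V ∈ {0, 1, 3}) = 0.350 + 0.277 + 0.105 = 0.732; P(U=2, V ∈ {0, 1, 3}) = 0.156 + 0.108 + 0.027 = 0.291.
P(U=2 | V ∈ {0, 1, 3}) = 0.291/0.732 = 0.3975.

0.3975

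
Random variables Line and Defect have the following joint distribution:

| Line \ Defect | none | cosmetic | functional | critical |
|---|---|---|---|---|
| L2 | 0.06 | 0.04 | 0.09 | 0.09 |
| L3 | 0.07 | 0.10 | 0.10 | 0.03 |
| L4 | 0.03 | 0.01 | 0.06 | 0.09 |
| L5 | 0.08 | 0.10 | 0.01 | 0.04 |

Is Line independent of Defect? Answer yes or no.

P(Line=L5) = 0.23 and P(Defect=functional) = 0.26, so their product is 0.0598, but P(Line=L5, Defect=functional) = 0.01. Since these differ, Line and Defect are not independent.

no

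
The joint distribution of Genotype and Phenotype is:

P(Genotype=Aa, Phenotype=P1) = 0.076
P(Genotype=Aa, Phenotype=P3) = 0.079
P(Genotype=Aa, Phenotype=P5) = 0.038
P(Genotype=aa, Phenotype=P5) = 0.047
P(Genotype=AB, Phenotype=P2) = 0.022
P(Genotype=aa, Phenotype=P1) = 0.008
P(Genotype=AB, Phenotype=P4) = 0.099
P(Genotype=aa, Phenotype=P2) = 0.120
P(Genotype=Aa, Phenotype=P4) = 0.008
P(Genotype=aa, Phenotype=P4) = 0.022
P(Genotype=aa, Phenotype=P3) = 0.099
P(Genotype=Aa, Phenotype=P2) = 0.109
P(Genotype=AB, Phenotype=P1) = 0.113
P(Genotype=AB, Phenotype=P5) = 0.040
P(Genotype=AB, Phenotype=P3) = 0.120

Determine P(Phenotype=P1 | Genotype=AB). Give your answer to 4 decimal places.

P(Genotype=AB) = 0.113 + 0.022 + 0.120 + 0.099 + 0.040 = 0.394.
P(Phenotype=P1 | Genotype=AB) = 0.113/0.394 = 0.2868.

0.2868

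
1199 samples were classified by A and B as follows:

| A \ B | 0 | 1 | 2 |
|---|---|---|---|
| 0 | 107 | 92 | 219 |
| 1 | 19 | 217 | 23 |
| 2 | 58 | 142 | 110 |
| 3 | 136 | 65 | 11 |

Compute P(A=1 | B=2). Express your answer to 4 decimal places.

Total with B=2: 219 + 23 + 110 + 11 = 363.
P(A=1 | B=2) = 23/363 = 0.0634.

0.0634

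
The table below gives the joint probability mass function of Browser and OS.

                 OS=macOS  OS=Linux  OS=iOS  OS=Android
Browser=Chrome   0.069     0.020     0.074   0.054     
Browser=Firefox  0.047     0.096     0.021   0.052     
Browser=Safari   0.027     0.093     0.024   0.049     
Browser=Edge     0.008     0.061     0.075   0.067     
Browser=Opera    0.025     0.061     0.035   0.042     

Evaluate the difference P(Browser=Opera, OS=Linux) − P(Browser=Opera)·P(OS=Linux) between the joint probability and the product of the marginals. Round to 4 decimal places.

P(Browser=Opera) = 0.025 + 0.061 + 0.035 + 0.042 = 0.163.
P(OS=Linux) = 0.020 + 0.096 + 0.093 + 0.061 + 0.061 = 0.331.
P(Browser=Opera, OS=Linux) − P(Browser=Opera)P(OS=Linux) = 0.061 − 0.163×0.331 = 0.0070.

0.0070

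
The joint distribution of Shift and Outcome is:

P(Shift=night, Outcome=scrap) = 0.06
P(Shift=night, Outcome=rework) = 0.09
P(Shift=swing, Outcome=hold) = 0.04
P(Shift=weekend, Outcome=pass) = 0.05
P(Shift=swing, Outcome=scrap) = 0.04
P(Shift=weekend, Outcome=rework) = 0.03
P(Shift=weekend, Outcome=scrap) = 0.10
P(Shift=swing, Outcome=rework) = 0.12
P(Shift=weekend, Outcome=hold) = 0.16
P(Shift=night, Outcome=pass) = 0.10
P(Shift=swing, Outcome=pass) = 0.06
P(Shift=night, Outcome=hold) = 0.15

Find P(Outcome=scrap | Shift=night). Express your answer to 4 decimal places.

P(Shift=night) = 0.10 + 0.09 + 0.06 + 0.15 = 0.40.
P(Outcome=scrap | Shift=night) = 0.06/0.40 = 0.1500.

0.1500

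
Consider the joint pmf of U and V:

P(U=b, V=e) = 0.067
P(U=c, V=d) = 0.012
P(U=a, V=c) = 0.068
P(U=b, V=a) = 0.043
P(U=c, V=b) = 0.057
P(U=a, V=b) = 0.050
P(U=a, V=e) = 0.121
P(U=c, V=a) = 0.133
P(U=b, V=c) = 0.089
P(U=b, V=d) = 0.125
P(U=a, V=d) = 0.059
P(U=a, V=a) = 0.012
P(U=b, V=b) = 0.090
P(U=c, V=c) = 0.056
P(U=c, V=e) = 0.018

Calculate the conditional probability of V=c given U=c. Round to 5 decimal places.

0.20290

P(U=c) = 0.133 + 0.057 + 0.056 + 0.012 + 0.018 = 0.276.
P(V=c | U=c) = 0.056/0.276 = 0.20290.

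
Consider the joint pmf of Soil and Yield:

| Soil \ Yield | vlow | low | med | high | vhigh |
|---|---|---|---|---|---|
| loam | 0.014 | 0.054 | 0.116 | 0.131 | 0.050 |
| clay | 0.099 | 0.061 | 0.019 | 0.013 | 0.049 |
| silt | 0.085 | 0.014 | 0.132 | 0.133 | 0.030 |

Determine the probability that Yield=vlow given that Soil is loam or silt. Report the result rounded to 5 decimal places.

0.13043

P(Soil=loam) = 0.014 + 0.054 + 0.116 + 0.131 + 0.050 = 0.365.
P(Soil=silt) = 0.085 + 0.014 + 0.132 + 0.133 + 0.030 = 0.394.
P(Soil ∈ {loam, silt}) = 0.365 + 0.394 = 0.759; P(Yield=vlow, Soil ∈ {loam, silt}) = 0.014 + 0.085 = 0.099.
P(Yield=vlow | Soil ∈ {loam, silt}) = 0.099/0.759 = 0.13043.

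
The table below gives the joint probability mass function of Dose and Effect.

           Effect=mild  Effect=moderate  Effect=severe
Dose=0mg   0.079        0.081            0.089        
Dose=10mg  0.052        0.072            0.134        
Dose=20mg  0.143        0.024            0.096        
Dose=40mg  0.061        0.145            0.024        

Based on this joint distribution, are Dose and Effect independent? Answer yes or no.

no

P(Dose=40mg) = 0.230 and P(Effect=moderate) = 0.322, so their product is 0.07406, but P(Dose=40mg, Effect=moderate) = 0.145. Since these differ, Dose and Effect are not independent.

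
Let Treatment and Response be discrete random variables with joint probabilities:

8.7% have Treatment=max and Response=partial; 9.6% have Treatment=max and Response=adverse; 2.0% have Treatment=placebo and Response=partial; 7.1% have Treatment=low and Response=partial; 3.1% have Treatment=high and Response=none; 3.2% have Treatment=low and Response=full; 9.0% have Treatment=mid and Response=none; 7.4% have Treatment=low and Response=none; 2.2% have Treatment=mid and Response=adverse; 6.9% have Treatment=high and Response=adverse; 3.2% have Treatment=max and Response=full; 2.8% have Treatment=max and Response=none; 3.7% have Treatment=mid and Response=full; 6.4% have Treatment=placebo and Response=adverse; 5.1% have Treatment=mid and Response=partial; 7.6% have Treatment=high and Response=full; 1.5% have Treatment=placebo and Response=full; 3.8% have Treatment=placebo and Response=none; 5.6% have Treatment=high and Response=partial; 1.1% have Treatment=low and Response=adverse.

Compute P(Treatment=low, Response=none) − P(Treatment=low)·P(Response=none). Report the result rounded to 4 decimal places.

0.0249

P(Treatment=low) = 0.074 + 0.071 + 0.032 + 0.011 = 0.188.
P(Response=none) = 0.038 + 0.074 + 0.090 + 0.031 + 0.028 = 0.261.
P(Treatment=low, Response=none) − P(Treatment=low)P(Response=none) = 0.074 − 0.188×0.261 = 0.0249.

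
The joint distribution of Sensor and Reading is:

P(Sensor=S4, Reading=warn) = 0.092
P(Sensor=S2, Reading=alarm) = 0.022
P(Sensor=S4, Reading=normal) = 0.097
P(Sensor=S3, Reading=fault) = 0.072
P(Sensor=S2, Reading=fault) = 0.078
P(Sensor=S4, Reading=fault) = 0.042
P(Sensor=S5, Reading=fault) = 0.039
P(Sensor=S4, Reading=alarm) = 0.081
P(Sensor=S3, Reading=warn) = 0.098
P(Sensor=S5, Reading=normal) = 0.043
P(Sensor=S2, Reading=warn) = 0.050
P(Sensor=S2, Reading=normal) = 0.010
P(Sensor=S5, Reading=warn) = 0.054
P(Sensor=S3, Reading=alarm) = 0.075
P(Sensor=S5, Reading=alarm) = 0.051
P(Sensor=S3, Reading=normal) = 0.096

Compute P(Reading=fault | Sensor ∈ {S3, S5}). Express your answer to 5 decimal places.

P(Sensor=S3) = 0.096 + 0.098 + 0.075 + 0.072 = 0.341.
P(Sensor=S5) = 0.043 + 0.054 + 0.051 + 0.039 = 0.187.
P(Sensor ∈ {S3, S5}) = 0.341 + 0.187 = 0.528; P(Reading=fault, Sensor ∈ {S3, S5}) = 0.072 + 0.039 = 0.111.
P(Reading=fault | Sensor ∈ {S3, S5}) = 0.111/0.528 = 0.21023.

0.21023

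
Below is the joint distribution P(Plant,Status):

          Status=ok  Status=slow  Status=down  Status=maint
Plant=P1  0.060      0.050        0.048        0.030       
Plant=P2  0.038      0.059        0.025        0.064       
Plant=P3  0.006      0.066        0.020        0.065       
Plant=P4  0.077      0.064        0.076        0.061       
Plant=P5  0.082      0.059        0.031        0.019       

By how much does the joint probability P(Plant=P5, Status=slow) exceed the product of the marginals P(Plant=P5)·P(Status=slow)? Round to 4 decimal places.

P(Plant=P5) = 0.082 + 0.059 + 0.031 + 0.019 = 0.191.
P(Status=slow) = 0.050 + 0.059 + 0.066 + 0.064 + 0.059 = 0.298.
P(Plant=P5, Status=slow) − P(Plant=P5)P(Status=slow) = 0.059 − 0.191×0.298 = 0.0021.

0.0021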